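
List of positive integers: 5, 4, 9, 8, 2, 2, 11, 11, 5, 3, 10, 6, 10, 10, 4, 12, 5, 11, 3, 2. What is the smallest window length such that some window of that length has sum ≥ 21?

add 5: running sum 5 < 21
add 4: running sum 9 < 21
add 9: running sum 18 < 21
end 3: [4, 9, 8] sum 21, len 3
end 4: [4, 9, 8, 2] sum 23, len 4
end 5: [9, 8, 2, 2] sum 21, len 4
end 6: [8, 2, 2, 11] sum 23, len 4
end 7: [11, 11] sum 22, len 2
end 8: [11, 11, 5] sum 27, len 3
end 9: [11, 11, 5, 3] sum 30, len 4
end 10: [11, 5, 3, 10] sum 29, len 4
end 11: [5, 3, 10, 6] sum 24, len 4
end 12: [10, 6, 10] sum 26, len 3
end 13: [6, 10, 10] sum 26, len 3
end 14: [10, 10, 4] sum 24, len 3
end 15: [10, 4, 12] sum 26, len 3
end 16: [4, 12, 5] sum 21, len 3
end 17: [12, 5, 11] sum 28, len 3
end 18: [12, 5, 11, 3] sum 31, len 4
end 19: [5, 11, 3, 2] sum 21, len 4
Shortest qualifying length: 2.

2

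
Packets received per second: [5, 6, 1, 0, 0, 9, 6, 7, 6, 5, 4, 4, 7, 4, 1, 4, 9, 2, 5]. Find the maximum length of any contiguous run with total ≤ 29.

add 5: [5] sum 5, len 1
add 6: [5, 6] sum 11, len 2
add 1: [5, 6, 1] sum 12, len 3
add 0: [5, 6, 1, 0] sum 12, len 4
add 0: [5, 6, 1, 0, 0] sum 12, len 5
add 9: [5, 6, 1, 0, 0, 9] sum 21, len 6
add 6: [5, 6, 1, 0, 0, 9, 6] sum 27, len 7
add 7: [6, 1, 0, 0, 9, 6, 7] sum 29, len 7
add 6: [1, 0, 0, 9, 6, 7, 6] sum 29, len 7
add 5: [6, 7, 6, 5] sum 24, len 4
add 4: [6, 7, 6, 5, 4] sum 28, len 5
add 4: [7, 6, 5, 4, 4] sum 26, len 5
add 7: [6, 5, 4, 4, 7] sum 26, len 5
add 4: [5, 4, 4, 7, 4] sum 24, len 5
add 1: [5, 4, 4, 7, 4, 1] sum 25, len 6
add 4: [5, 4, 4, 7, 4, 1, 4] sum 29, len 7
add 9: [4, 7, 4, 1, 4, 9] sum 29, len 6
add 2: [7, 4, 1, 4, 9, 2] sum 27, len 6
add 5: [4, 1, 4, 9, 2, 5] sum 25, len 6
Longest length seen: 7.

7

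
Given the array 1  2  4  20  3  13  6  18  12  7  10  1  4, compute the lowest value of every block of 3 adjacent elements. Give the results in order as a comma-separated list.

(1, 2, 4) → min 1
(2, 4, 20) → min 2
(4, 20, 3) → min 3
(20, 3, 13) → min 3
(3, 13, 6) → min 3
(13, 6, 18) → min 6
(6, 18, 12) → min 6
(18, 12, 7) → min 7
(12, 7, 10) → min 7
(7, 10, 1) → min 1
(10, 1, 4) → min 1

1, 2, 3, 3, 3, 6, 6, 7, 7, 1, 1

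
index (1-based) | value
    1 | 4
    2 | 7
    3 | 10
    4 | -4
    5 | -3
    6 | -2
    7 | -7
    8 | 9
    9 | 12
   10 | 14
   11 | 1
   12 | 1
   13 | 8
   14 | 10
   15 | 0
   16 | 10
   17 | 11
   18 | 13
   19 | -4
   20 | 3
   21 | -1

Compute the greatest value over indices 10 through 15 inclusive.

Elements at indices 10..15: 14, 1, 1, 8, 10, 0
max(14, 1, 1, 8, 10, 0) = 14

14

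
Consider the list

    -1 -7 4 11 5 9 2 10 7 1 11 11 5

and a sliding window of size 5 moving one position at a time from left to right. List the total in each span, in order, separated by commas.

Sliding a size-5 window across the 13 values:
[-1, -7, 4, 11, 5] → sum 12
[-7, 4, 11, 5, 9] → sum 22
[4, 11, 5, 9, 2] → sum 31
[11, 5, 9, 2, 10] → sum 37
[5, 9, 2, 10, 7] → sum 33
[9, 2, 10, 7, 1] → sum 29
[2, 10, 7, 1, 11] → sum 31
[10, 7, 1, 11, 11] → sum 40
[7, 1, 11, 11, 5] → sum 35

12, 22, 31, 37, 33, 29, 31, 40, 35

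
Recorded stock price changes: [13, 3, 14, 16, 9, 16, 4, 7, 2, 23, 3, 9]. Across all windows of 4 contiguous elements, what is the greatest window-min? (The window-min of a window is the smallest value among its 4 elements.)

13 3 14 16 → min 3
3 14 16 9 → min 3
14 16 9 16 → min 9
16 9 16 4 → min 4
9 16 4 7 → min 4
16 4 7 2 → min 2
4 7 2 23 → min 2
7 2 23 3 → min 2
2 23 3 9 → min 2
Greatest of these is 9.

9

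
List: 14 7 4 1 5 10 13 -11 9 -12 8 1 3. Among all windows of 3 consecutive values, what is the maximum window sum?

(14, 7, 4) → sum 25
(7, 4, 1) → sum 12
(4, 1, 5) → sum 10
(1, 5, 10) → sum 16
(5, 10, 13) → sum 28
(10, 13, -11) → sum 12
(13, -11, 9) → sum 11
(-11, 9, -12) → sum -14
(9, -12, 8) → sum 5
(-12, 8, 1) → sum -3
(8, 1, 3) → sum 12
Maximum of these is 28.

28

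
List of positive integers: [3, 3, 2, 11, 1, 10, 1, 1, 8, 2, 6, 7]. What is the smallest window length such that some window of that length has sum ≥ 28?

add 3: running sum 3 < 28
add 3: running sum 6 < 28
add 2: running sum 8 < 28
add 11: running sum 19 < 28
add 1: running sum 20 < 28
end 5: [3, 3, 2, 11, 1, 10] sum 30, len 6
end 6: [3, 2, 11, 1, 10, 1] sum 28, len 6
end 7: [3, 2, 11, 1, 10, 1, 1] sum 29, len 7
end 8: [11, 1, 10, 1, 1, 8] sum 32, len 6
end 9: [11, 1, 10, 1, 1, 8, 2] sum 34, len 7
end 10: [10, 1, 1, 8, 2, 6] sum 28, len 6
end 11: [10, 1, 1, 8, 2, 6, 7] sum 35, len 7
Shortest qualifying length: 6.

6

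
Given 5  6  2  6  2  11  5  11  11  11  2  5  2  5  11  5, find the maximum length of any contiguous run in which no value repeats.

4

[5] len 1
[5, 6] len 2
[5, 6, 2] len 3
[2, 6] len 2
[6, 2] len 2
[6, 2, 11] len 3
[6, 2, 11, 5] len 4
[5, 11] len 2
[11] len 1
[11] len 1
[11, 2] len 2
[11, 2, 5] len 3
[5, 2] len 2
[2, 5] len 2
[2, 5, 11] len 3
[11, 5] len 2
Longest all-distinct length: 4.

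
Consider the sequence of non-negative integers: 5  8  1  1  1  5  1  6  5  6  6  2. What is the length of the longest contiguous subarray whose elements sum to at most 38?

10

[5] sum 5 len 1
[5, 8] sum 13 len 2
[5, 8, 1] sum 14 len 3
[5, 8, 1, 1] sum 15 len 4
[5, 8, 1, 1, 1] sum 16 len 5
[5, 8, 1, 1, 1, 5] sum 21 len 6
[5, 8, 1, 1, 1, 5, 1] sum 22 len 7
[5, 8, 1, 1, 1, 5, 1, 6] sum 28 len 8
[5, 8, 1, 1, 1, 5, 1, 6, 5] sum 33 len 9
[8, 1, 1, 1, 5, 1, 6, 5, 6] sum 34 len 9
[1, 1, 1, 5, 1, 6, 5, 6, 6] sum 32 len 9
[1, 1, 1, 5, 1, 6, 5, 6, 6, 2] sum 34 len 10
Longest length seen: 10.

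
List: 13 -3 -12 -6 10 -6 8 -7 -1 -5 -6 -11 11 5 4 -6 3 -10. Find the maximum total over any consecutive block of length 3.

[13, -3, -12] → sum -2
[-3, -12, -6] → sum -21
[-12, -6, 10] → sum -8
[-6, 10, -6] → sum -2
[10, -6, 8] → sum 12
[-6, 8, -7] → sum -5
[8, -7, -1] → sum 0
[-7, -1, -5] → sum -13
[-1, -5, -6] → sum -12
[-5, -6, -11] → sum -22
[-6, -11, 11] → sum -6
[-11, 11, 5] → sum 5
[11, 5, 4] → sum 20
[5, 4, -6] → sum 3
[4, -6, 3] → sum 1
[-6, 3, -10] → sum -13
Maximum of these is 20.

20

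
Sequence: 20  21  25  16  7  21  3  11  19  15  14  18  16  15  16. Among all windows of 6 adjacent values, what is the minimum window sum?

Window sums for each of the 10 positions:
[20, 21, 25, 16, 7, 21] → sum 110
[21, 25, 16, 7, 21, 3] → sum 93
[25, 16, 7, 21, 3, 11] → sum 83
[16, 7, 21, 3, 11, 19] → sum 77
[7, 21, 3, 11, 19, 15] → sum 76
[21, 3, 11, 19, 15, 14] → sum 83
[3, 11, 19, 15, 14, 18] → sum 80
[11, 19, 15, 14, 18, 16] → sum 93
[19, 15, 14, 18, 16, 15] → sum 97
[15, 14, 18, 16, 15, 16] → sum 94
Minimum of these is 76.

76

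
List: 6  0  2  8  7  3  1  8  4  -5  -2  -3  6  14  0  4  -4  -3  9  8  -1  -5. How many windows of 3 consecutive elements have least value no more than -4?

7

6 0 2 → min 0
0 2 8 → min 0
2 8 7 → min 2
8 7 3 → min 3
7 3 1 → min 1
3 1 8 → min 1
1 8 4 → min 1
8 4 -5 → min -5  ≤ -4 ✓
4 -5 -2 → min -5  ≤ -4 ✓
-5 -2 -3 → min -5  ≤ -4 ✓
-2 -3 6 → min -3
-3 6 14 → min -3
6 14 0 → min 0
14 0 4 → min 0
0 4 -4 → min -4  ≤ -4 ✓
4 -4 -3 → min -4  ≤ -4 ✓
-4 -3 9 → min -4  ≤ -4 ✓
-3 9 8 → min -3
9 8 -1 → min -1
8 -1 -5 → min -5  ≤ -4 ✓
7 windows satisfy the condition.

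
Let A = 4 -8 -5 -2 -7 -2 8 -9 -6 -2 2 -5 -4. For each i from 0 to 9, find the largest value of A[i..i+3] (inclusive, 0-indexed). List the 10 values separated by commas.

4, -2, -2, 8, 8, 8, 8, 2, 2, 2

[4, -8, -5, -2] → max 4
[-8, -5, -2, -7] → max -2
[-5, -2, -7, -2] → max -2
[-2, -7, -2, 8] → max 8
[-7, -2, 8, -9] → max 8
[-2, 8, -9, -6] → max 8
[8, -9, -6, -2] → max 8
[-9, -6, -2, 2] → max 2
[-6, -2, 2, -5] → max 2
[-2, 2, -5, -4] → max 2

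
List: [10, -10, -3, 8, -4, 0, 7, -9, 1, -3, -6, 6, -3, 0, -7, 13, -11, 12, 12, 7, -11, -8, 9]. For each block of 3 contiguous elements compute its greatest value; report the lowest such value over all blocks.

0

Each size-3 window and its max:
10 -10 -3 → max 10
-10 -3 8 → max 8
-3 8 -4 → max 8
8 -4 0 → max 8
-4 0 7 → max 7
0 7 -9 → max 7
7 -9 1 → max 7
-9 1 -3 → max 1
1 -3 -6 → max 1
-3 -6 6 → max 6
-6 6 -3 → max 6
6 -3 0 → max 6
-3 0 -7 → max 0
0 -7 13 → max 13
-7 13 -11 → max 13
13 -11 12 → max 13
-11 12 12 → max 12
12 12 7 → max 12
12 7 -11 → max 12
7 -11 -8 → max 7
-11 -8 9 → max 9
Lowest of these is 0.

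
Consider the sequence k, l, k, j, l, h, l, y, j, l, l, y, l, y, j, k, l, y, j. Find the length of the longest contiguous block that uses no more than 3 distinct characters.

9

Extend right; when distinct count exceeds 3, shrink from the left:
add k: window [k] (1 distinct), len 1
add l: window [k, l] (2 distinct), len 2
add k: window [k, l, k] (2 distinct), len 3
add j: window [k, l, k, j] (3 distinct), len 4
add l: window [k, l, k, j, l] (3 distinct), len 5
add h: window [j, l, h] (3 distinct), len 3
add l: window [j, l, h, l] (3 distinct), len 4
add y: window [l, h, l, y] (3 distinct), len 4
add j: window [l, y, j] (3 distinct), len 3
add l: window [l, y, j, l] (3 distinct), len 4
add l: window [l, y, j, l, l] (3 distinct), len 5
add y: window [l, y, j, l, l, y] (3 distinct), len 6
add l: window [l, y, j, l, l, y, l] (3 distinct), len 7
add y: window [l, y, j, l, l, y, l, y] (3 distinct), len 8
add j: window [l, y, j, l, l, y, l, y, j] (3 distinct), len 9
add k: window [y, j, k] (3 distinct), len 3
add l: window [j, k, l] (3 distinct), len 3
add y: window [k, l, y] (3 distinct), len 3
add j: window [l, y, j] (3 distinct), len 3
Longest length with ≤3 distinct: 9.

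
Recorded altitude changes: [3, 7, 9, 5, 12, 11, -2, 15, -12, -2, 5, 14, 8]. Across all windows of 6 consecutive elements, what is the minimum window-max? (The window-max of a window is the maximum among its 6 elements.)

12

(3, 7, 9, 5, 12, 11) → max 12
(7, 9, 5, 12, 11, -2) → max 12
(9, 5, 12, 11, -2, 15) → max 15
(5, 12, 11, -2, 15, -12) → max 15
(12, 11, -2, 15, -12, -2) → max 15
(11, -2, 15, -12, -2, 5) → max 15
(-2, 15, -12, -2, 5, 14) → max 15
(15, -12, -2, 5, 14, 8) → max 15
Minimum of these is 12.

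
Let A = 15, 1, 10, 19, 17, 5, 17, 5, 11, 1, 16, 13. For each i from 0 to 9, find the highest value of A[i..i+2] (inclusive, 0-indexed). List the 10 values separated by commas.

(15, 1, 10) → max 15
(1, 10, 19) → max 19
(10, 19, 17) → max 19
(19, 17, 5) → max 19
(17, 5, 17) → max 17
(5, 17, 5) → max 17
(17, 5, 11) → max 17
(5, 11, 1) → max 11
(11, 1, 16) → max 16
(1, 16, 13) → max 16

15, 19, 19, 19, 17, 17, 17, 11, 16, 16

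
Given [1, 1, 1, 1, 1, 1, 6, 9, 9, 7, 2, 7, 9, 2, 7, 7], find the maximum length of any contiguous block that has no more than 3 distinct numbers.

add 1: window [1] (1 distinct), len 1
add 1: window [1, 1] (1 distinct), len 2
add 1: window [1, 1, 1] (1 distinct), len 3
add 1: window [1, 1, 1, 1] (1 distinct), len 4
add 1: window [1, 1, 1, 1, 1] (1 distinct), len 5
add 1: window [1, 1, 1, 1, 1, 1] (1 distinct), len 6
add 6: window [1, 1, 1, 1, 1, 1, 6] (2 distinct), len 7
add 9: window [1, 1, 1, 1, 1, 1, 6, 9] (3 distinct), len 8
add 9: window [1, 1, 1, 1, 1, 1, 6, 9, 9] (3 distinct), len 9
add 7: window [6, 9, 9, 7] (3 distinct), len 4
add 2: window [9, 9, 7, 2] (3 distinct), len 4
add 7: window [9, 9, 7, 2, 7] (3 distinct), len 5
add 9: window [9, 9, 7, 2, 7, 9] (3 distinct), len 6
add 2: window [9, 9, 7, 2, 7, 9, 2] (3 distinct), len 7
add 7: window [9, 9, 7, 2, 7, 9, 2, 7] (3 distinct), len 8
add 7: window [9, 9, 7, 2, 7, 9, 2, 7, 7] (3 distinct), len 9
Longest length with ≤3 distinct: 9.

9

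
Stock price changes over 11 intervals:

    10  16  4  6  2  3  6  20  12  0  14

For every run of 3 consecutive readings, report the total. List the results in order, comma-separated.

10 16 4 → sum 30
16 4 6 → sum 26
4 6 2 → sum 12
6 2 3 → sum 11
2 3 6 → sum 11
3 6 20 → sum 29
6 20 12 → sum 38
20 12 0 → sum 32
12 0 14 → sum 26

30, 26, 12, 11, 11, 29, 38, 32, 26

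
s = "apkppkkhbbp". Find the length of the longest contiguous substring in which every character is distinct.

add a: [a] len 1
add p: [a, p] len 2
add k: [a, p, k] len 3
add p (repeat p, move left end past it): [k, p] len 2
add p (repeat p, move left end past it): [p] len 1
add k: [p, k] len 2
add k (repeat k, move left end past it): [k] len 1
add h: [k, h] len 2
add b: [k, h, b] len 3
add b (repeat b, move left end past it): [b] len 1
add p: [b, p] len 2
Longest all-distinct length: 3.

3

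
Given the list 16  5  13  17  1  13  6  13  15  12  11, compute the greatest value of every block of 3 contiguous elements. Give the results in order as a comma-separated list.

[16, 5, 13] → max 16
[5, 13, 17] → max 17
[13, 17, 1] → max 17
[17, 1, 13] → max 17
[1, 13, 6] → max 13
[13, 6, 13] → max 13
[6, 13, 15] → max 15
[13, 15, 12] → max 15
[15, 12, 11] → max 15

16, 17, 17, 17, 13, 13, 15, 15, 15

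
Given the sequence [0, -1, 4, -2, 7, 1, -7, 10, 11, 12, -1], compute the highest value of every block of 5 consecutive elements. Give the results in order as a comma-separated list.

(0, -1, 4, -2, 7) → max 7
(-1, 4, -2, 7, 1) → max 7
(4, -2, 7, 1, -7) → max 7
(-2, 7, 1, -7, 10) → max 10
(7, 1, -7, 10, 11) → max 11
(1, -7, 10, 11, 12) → max 12
(-7, 10, 11, 12, -1) → max 12

7, 7, 7, 10, 11, 12, 12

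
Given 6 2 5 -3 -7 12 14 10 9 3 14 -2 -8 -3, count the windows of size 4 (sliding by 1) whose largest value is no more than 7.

(6, 2, 5, -3) → max 6  ≤ 7 ✓
(2, 5, -3, -7) → max 5  ≤ 7 ✓
(5, -3, -7, 12) → max 12
(-3, -7, 12, 14) → max 14
(-7, 12, 14, 10) → max 14
(12, 14, 10, 9) → max 14
(14, 10, 9, 3) → max 14
(10, 9, 3, 14) → max 14
(9, 3, 14, -2) → max 14
(3, 14, -2, -8) → max 14
(14, -2, -8, -3) → max 14
2 windows satisfy the condition.

2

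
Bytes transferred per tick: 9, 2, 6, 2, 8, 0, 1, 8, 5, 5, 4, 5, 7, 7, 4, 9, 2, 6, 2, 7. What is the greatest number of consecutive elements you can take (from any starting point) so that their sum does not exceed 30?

7

add 9: [9] sum 9, len 1
add 2: [9, 2] sum 11, len 2
add 6: [9, 2, 6] sum 17, len 3
add 2: [9, 2, 6, 2] sum 19, len 4
add 8: [9, 2, 6, 2, 8] sum 27, len 5
add 0: [9, 2, 6, 2, 8, 0] sum 27, len 6
add 1: [9, 2, 6, 2, 8, 0, 1] sum 28, len 7
add 8: [2, 6, 2, 8, 0, 1, 8] sum 27, len 7
add 5: [6, 2, 8, 0, 1, 8, 5] sum 30, len 7
add 5: [2, 8, 0, 1, 8, 5, 5] sum 29, len 7
add 4: [0, 1, 8, 5, 5, 4] sum 23, len 6
add 5: [0, 1, 8, 5, 5, 4, 5] sum 28, len 7
add 7: [5, 5, 4, 5, 7] sum 26, len 5
add 7: [5, 4, 5, 7, 7] sum 28, len 5
add 4: [4, 5, 7, 7, 4] sum 27, len 5
add 9: [7, 7, 4, 9] sum 27, len 4
add 2: [7, 7, 4, 9, 2] sum 29, len 5
add 6: [7, 4, 9, 2, 6] sum 28, len 5
add 2: [7, 4, 9, 2, 6, 2] sum 30, len 6
add 7: [4, 9, 2, 6, 2, 7] sum 30, len 6
Longest length seen: 7.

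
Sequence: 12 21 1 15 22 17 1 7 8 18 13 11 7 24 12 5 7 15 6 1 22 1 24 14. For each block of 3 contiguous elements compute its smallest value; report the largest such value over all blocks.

[12, 21, 1] → min 1
[21, 1, 15] → min 1
[1, 15, 22] → min 1
[15, 22, 17] → min 15
[22, 17, 1] → min 1
[17, 1, 7] → min 1
[1, 7, 8] → min 1
[7, 8, 18] → min 7
[8, 18, 13] → min 8
[18, 13, 11] → min 11
[13, 11, 7] → min 7
[11, 7, 24] → min 7
[7, 24, 12] → min 7
[24, 12, 5] → min 5
[12, 5, 7] → min 5
[5, 7, 15] → min 5
[7, 15, 6] → min 6
[15, 6, 1] → min 1
[6, 1, 22] → min 1
[1, 22, 1] → min 1
[22, 1, 24] → min 1
[1, 24, 14] → min 1
Largest of these is 15.

15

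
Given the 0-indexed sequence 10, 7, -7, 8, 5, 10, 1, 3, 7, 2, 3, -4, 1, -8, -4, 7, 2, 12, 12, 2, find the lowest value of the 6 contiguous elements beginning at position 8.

Elements at indices 8..13: 7, 2, 3, -4, 1, -8
min(7, 2, 3, -4, 1, -8) = -8

-8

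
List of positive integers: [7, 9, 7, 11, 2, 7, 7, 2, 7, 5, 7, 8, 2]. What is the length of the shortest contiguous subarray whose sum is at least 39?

6

Extend right; whenever the sum reaches 39, record the length and shrink from the left:
add 7: running sum 7 < 39
add 9: running sum 16 < 39
add 7: running sum 23 < 39
add 11: running sum 34 < 39
add 2: running sum 36 < 39
add 7: shortest ending here [7, 9, 7, 11, 2, 7] sum 43, len 6
add 7: shortest ending here [9, 7, 11, 2, 7, 7] sum 43, len 6
add 2: shortest ending here [9, 7, 11, 2, 7, 7, 2] sum 45, len 7
add 7: shortest ending here [7, 11, 2, 7, 7, 2, 7] sum 43, len 7
add 5: shortest ending here [11, 2, 7, 7, 2, 7, 5] sum 41, len 7
add 7: shortest ending here [11, 2, 7, 7, 2, 7, 5, 7] sum 48, len 8
add 8: shortest ending here [7, 7, 2, 7, 5, 7, 8] sum 43, len 7
add 2: shortest ending here [7, 7, 2, 7, 5, 7, 8, 2] sum 45, len 8
Shortest qualifying length: 6.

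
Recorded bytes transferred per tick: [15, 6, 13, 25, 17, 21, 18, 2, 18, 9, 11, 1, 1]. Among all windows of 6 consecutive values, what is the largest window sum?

Each size-6 window and its sum:
(15, 6, 13, 25, 17, 21) → sum 97
(6, 13, 25, 17, 21, 18) → sum 100
(13, 25, 17, 21, 18, 2) → sum 96
(25, 17, 21, 18, 2, 18) → sum 101
(17, 21, 18, 2, 18, 9) → sum 85
(21, 18, 2, 18, 9, 11) → sum 79
(18, 2, 18, 9, 11, 1) → sum 59
(2, 18, 9, 11, 1, 1) → sum 42
Largest of these is 101.

101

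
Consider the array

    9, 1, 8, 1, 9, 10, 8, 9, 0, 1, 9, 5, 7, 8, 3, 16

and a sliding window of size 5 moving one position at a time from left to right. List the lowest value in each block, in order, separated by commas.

1, 1, 1, 1, 0, 0, 0, 0, 0, 1, 3, 3

[9, 1, 8, 1, 9] → min 1
[1, 8, 1, 9, 10] → min 1
[8, 1, 9, 10, 8] → min 1
[1, 9, 10, 8, 9] → min 1
[9, 10, 8, 9, 0] → min 0
[10, 8, 9, 0, 1] → min 0
[8, 9, 0, 1, 9] → min 0
[9, 0, 1, 9, 5] → min 0
[0, 1, 9, 5, 7] → min 0
[1, 9, 5, 7, 8] → min 1
[9, 5, 7, 8, 3] → min 3
[5, 7, 8, 3, 16] → min 3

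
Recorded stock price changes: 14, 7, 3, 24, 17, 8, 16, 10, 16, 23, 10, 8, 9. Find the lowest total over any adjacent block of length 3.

24

[14, 7, 3] → sum 24
[7, 3, 24] → sum 34
[3, 24, 17] → sum 44
[24, 17, 8] → sum 49
[17, 8, 16] → sum 41
[8, 16, 10] → sum 34
[16, 10, 16] → sum 42
[10, 16, 23] → sum 49
[16, 23, 10] → sum 49
[23, 10, 8] → sum 41
[10, 8, 9] → sum 27
Lowest of these is 24.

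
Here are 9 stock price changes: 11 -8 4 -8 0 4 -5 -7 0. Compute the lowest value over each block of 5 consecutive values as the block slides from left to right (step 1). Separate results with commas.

(11, -8, 4, -8, 0) → min -8
(-8, 4, -8, 0, 4) → min -8
(4, -8, 0, 4, -5) → min -8
(-8, 0, 4, -5, -7) → min -8
(0, 4, -5, -7, 0) → min -7

-8, -8, -8, -8, -7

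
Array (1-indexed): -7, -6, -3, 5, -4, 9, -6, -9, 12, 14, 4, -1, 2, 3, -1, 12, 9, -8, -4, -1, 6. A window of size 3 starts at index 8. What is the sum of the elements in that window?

17

Elements at indices 8..10: -9, 12, 14
sum(-9, 12, 14) = 17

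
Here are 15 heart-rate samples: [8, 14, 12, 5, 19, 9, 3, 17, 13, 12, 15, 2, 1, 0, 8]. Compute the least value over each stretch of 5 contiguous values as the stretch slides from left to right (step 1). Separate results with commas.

5, 5, 3, 3, 3, 3, 3, 2, 1, 0, 0

[8, 14, 12, 5, 19] → min 5
[14, 12, 5, 19, 9] → min 5
[12, 5, 19, 9, 3] → min 3
[5, 19, 9, 3, 17] → min 3
[19, 9, 3, 17, 13] → min 3
[9, 3, 17, 13, 12] → min 3
[3, 17, 13, 12, 15] → min 3
[17, 13, 12, 15, 2] → min 2
[13, 12, 15, 2, 1] → min 1
[12, 15, 2, 1, 0] → min 0
[15, 2, 1, 0, 8] → min 0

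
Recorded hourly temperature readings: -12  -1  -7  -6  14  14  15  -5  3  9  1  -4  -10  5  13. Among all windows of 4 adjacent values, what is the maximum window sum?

[-12, -1, -7, -6] → sum -26
[-1, -7, -6, 14] → sum 0
[-7, -6, 14, 14] → sum 15
[-6, 14, 14, 15] → sum 37
[14, 14, 15, -5] → sum 38
[14, 15, -5, 3] → sum 27
[15, -5, 3, 9] → sum 22
[-5, 3, 9, 1] → sum 8
[3, 9, 1, -4] → sum 9
[9, 1, -4, -10] → sum -4
[1, -4, -10, 5] → sum -8
[-4, -10, 5, 13] → sum 4
Maximum of these is 38.

38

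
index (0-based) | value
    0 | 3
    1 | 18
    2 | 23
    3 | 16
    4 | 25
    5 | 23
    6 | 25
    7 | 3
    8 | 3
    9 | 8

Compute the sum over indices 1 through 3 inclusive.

Elements at indices 1..3: 18, 23, 16
sum(18, 23, 16) = 57

57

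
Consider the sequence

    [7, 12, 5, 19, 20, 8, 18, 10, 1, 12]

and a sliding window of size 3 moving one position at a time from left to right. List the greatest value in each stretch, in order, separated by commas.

Sliding a size-3 window across the 10 values:
[7, 12, 5] → max 12
[12, 5, 19] → max 19
[5, 19, 20] → max 20
[19, 20, 8] → max 20
[20, 8, 18] → max 20
[8, 18, 10] → max 18
[18, 10, 1] → max 18
[10, 1, 12] → max 12

12, 19, 20, 20, 20, 18, 18, 12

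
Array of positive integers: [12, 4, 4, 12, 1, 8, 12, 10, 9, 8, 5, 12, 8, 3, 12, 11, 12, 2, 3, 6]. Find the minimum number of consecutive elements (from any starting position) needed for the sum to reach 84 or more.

Extend right; whenever the sum reaches 84, record the length and shrink from the left:
add 12: running sum 12 < 84
add 4: running sum 16 < 84
add 4: running sum 20 < 84
add 12: running sum 32 < 84
add 1: running sum 33 < 84
add 8: running sum 41 < 84
add 12: running sum 53 < 84
add 10: running sum 63 < 84
add 9: running sum 72 < 84
add 8: running sum 80 < 84
end 10: [12, 4, 4, 12, 1, 8, 12, 10, 9, 8, 5] sum 85, len 11
end 11: [4, 4, 12, 1, 8, 12, 10, 9, 8, 5, 12] sum 85, len 11
end 12: [12, 1, 8, 12, 10, 9, 8, 5, 12, 8] sum 85, len 10
end 13: [12, 1, 8, 12, 10, 9, 8, 5, 12, 8, 3] sum 88, len 11
end 14: [8, 12, 10, 9, 8, 5, 12, 8, 3, 12] sum 87, len 10
end 15: [12, 10, 9, 8, 5, 12, 8, 3, 12, 11] sum 90, len 10
end 16: [10, 9, 8, 5, 12, 8, 3, 12, 11, 12] sum 90, len 10
end 17: [10, 9, 8, 5, 12, 8, 3, 12, 11, 12, 2] sum 92, len 11
end 18: [9, 8, 5, 12, 8, 3, 12, 11, 12, 2, 3] sum 85, len 11
end 19: [9, 8, 5, 12, 8, 3, 12, 11, 12, 2, 3, 6] sum 91, len 12
Shortest qualifying length: 10.

10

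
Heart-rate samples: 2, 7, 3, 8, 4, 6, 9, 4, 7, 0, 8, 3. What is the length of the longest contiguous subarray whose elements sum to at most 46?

→ 2: sum 2, len 1
→ 7: sum 9, len 2
→ 3: sum 12, len 3
→ 8: sum 20, len 4
→ 4: sum 24, len 5
→ 6: sum 30, len 6
→ 9: sum 39, len 7
→ 4: sum 43, len 8
→ 7 (dropped 2, 7): sum 41, len 7
→ 0: sum 41, len 8
→ 8 (dropped 3): sum 46, len 8
→ 3 (dropped 8): sum 41, len 8
Longest length seen: 8.

8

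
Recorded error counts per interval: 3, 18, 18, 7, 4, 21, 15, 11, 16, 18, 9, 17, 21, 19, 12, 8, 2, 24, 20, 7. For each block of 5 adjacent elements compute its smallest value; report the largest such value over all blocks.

Each size-5 window and its min:
3 18 18 7 4 → min 3
18 18 7 4 21 → min 4
18 7 4 21 15 → min 4
7 4 21 15 11 → min 4
4 21 15 11 16 → min 4
21 15 11 16 18 → min 11
15 11 16 18 9 → min 9
11 16 18 9 17 → min 9
16 18 9 17 21 → min 9
18 9 17 21 19 → min 9
9 17 21 19 12 → min 9
17 21 19 12 8 → min 8
21 19 12 8 2 → min 2
19 12 8 2 24 → min 2
12 8 2 24 20 → min 2
8 2 24 20 7 → min 2
Largest of these is 11.

11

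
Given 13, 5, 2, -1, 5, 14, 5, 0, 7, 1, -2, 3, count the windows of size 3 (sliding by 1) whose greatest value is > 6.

[13, 5, 2] → max 13  > 6 ✓
[5, 2, -1] → max 5
[2, -1, 5] → max 5
[-1, 5, 14] → max 14  > 6 ✓
[5, 14, 5] → max 14  > 6 ✓
[14, 5, 0] → max 14  > 6 ✓
[5, 0, 7] → max 7  > 6 ✓
[0, 7, 1] → max 7  > 6 ✓
[7, 1, -2] → max 7  > 6 ✓
[1, -2, 3] → max 3
7 windows satisfy the condition.

7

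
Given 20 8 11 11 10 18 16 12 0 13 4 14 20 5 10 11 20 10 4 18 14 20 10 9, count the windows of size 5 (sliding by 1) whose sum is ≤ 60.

[20, 8, 11, 11, 10] → sum 60  ≤ 60 ✓
[8, 11, 11, 10, 18] → sum 58  ≤ 60 ✓
[11, 11, 10, 18, 16] → sum 66
[11, 10, 18, 16, 12] → sum 67
[10, 18, 16, 12, 0] → sum 56  ≤ 60 ✓
[18, 16, 12, 0, 13] → sum 59  ≤ 60 ✓
[16, 12, 0, 13, 4] → sum 45  ≤ 60 ✓
[12, 0, 13, 4, 14] → sum 43  ≤ 60 ✓
[0, 13, 4, 14, 20] → sum 51  ≤ 60 ✓
[13, 4, 14, 20, 5] → sum 56  ≤ 60 ✓
[4, 14, 20, 5, 10] → sum 53  ≤ 60 ✓
[14, 20, 5, 10, 11] → sum 60  ≤ 60 ✓
[20, 5, 10, 11, 20] → sum 66
[5, 10, 11, 20, 10] → sum 56  ≤ 60 ✓
[10, 11, 20, 10, 4] → sum 55  ≤ 60 ✓
[11, 20, 10, 4, 18] → sum 63
[20, 10, 4, 18, 14] → sum 66
[10, 4, 18, 14, 20] → sum 66
[4, 18, 14, 20, 10] → sum 66
[18, 14, 20, 10, 9] → sum 71
12 windows satisfy the condition.

12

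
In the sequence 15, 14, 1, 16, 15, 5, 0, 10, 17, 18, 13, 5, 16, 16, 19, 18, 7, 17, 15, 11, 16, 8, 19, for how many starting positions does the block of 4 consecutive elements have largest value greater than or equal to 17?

(15, 14, 1, 16) → max 16
(14, 1, 16, 15) → max 16
(1, 16, 15, 5) → max 16
(16, 15, 5, 0) → max 16
(15, 5, 0, 10) → max 15
(5, 0, 10, 17) → max 17  ≥ 17 ✓
(0, 10, 17, 18) → max 18  ≥ 17 ✓
(10, 17, 18, 13) → max 18  ≥ 17 ✓
(17, 18, 13, 5) → max 18  ≥ 17 ✓
(18, 13, 5, 16) → max 18  ≥ 17 ✓
(13, 5, 16, 16) → max 16
(5, 16, 16, 19) → max 19  ≥ 17 ✓
(16, 16, 19, 18) → max 19  ≥ 17 ✓
(16, 19, 18, 7) → max 19  ≥ 17 ✓
(19, 18, 7, 17) → max 19  ≥ 17 ✓
(18, 7, 17, 15) → max 18  ≥ 17 ✓
(7, 17, 15, 11) → max 17  ≥ 17 ✓
(17, 15, 11, 16) → max 17  ≥ 17 ✓
(15, 11, 16, 8) → max 16
(11, 16, 8, 19) → max 19  ≥ 17 ✓
13 windows satisfy the condition.

13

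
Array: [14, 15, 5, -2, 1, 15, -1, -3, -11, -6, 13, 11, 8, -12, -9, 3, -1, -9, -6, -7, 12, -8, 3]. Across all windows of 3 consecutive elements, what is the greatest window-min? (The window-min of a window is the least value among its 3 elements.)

8

[14, 15, 5] → min 5
[15, 5, -2] → min -2
[5, -2, 1] → min -2
[-2, 1, 15] → min -2
[1, 15, -1] → min -1
[15, -1, -3] → min -3
[-1, -3, -11] → min -11
[-3, -11, -6] → min -11
[-11, -6, 13] → min -11
[-6, 13, 11] → min -6
[13, 11, 8] → min 8
[11, 8, -12] → min -12
[8, -12, -9] → min -12
[-12, -9, 3] → min -12
[-9, 3, -1] → min -9
[3, -1, -9] → min -9
[-1, -9, -6] → min -9
[-9, -6, -7] → min -9
[-6, -7, 12] → min -7
[-7, 12, -8] → min -8
[12, -8, 3] → min -8
Greatest of these is 8.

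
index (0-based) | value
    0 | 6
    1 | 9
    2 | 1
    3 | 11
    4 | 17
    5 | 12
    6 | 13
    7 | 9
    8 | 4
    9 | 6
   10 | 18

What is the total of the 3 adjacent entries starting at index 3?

Elements at indices 3..5: 11, 17, 12
sum(11, 17, 12) = 40

40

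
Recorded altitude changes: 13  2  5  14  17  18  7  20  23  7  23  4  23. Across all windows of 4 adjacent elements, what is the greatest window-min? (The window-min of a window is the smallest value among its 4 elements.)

[13, 2, 5, 14] → min 2
[2, 5, 14, 17] → min 2
[5, 14, 17, 18] → min 5
[14, 17, 18, 7] → min 7
[17, 18, 7, 20] → min 7
[18, 7, 20, 23] → min 7
[7, 20, 23, 7] → min 7
[20, 23, 7, 23] → min 7
[23, 7, 23, 4] → min 4
[7, 23, 4, 23] → min 4
Greatest of these is 7.

7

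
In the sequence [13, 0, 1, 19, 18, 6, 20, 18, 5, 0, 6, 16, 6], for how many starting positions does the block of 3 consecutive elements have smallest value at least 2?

5

(13, 0, 1) → min 0
(0, 1, 19) → min 0
(1, 19, 18) → min 1
(19, 18, 6) → min 6  ≥ 2 ✓
(18, 6, 20) → min 6  ≥ 2 ✓
(6, 20, 18) → min 6  ≥ 2 ✓
(20, 18, 5) → min 5  ≥ 2 ✓
(18, 5, 0) → min 0
(5, 0, 6) → min 0
(0, 6, 16) → min 0
(6, 16, 6) → min 6  ≥ 2 ✓
5 windows satisfy the condition.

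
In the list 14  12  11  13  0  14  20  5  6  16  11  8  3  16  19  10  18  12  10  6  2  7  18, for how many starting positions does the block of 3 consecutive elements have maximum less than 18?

14 12 11 → max 14  < 18 ✓
12 11 13 → max 13  < 18 ✓
11 13 0 → max 13  < 18 ✓
13 0 14 → max 14  < 18 ✓
0 14 20 → max 20
14 20 5 → max 20
20 5 6 → max 20
5 6 16 → max 16  < 18 ✓
6 16 11 → max 16  < 18 ✓
16 11 8 → max 16  < 18 ✓
11 8 3 → max 11  < 18 ✓
8 3 16 → max 16  < 18 ✓
3 16 19 → max 19
16 19 10 → max 19
19 10 18 → max 19
10 18 12 → max 18
18 12 10 → max 18
12 10 6 → max 12  < 18 ✓
10 6 2 → max 10  < 18 ✓
6 2 7 → max 7  < 18 ✓
2 7 18 → max 18
12 windows satisfy the condition.

12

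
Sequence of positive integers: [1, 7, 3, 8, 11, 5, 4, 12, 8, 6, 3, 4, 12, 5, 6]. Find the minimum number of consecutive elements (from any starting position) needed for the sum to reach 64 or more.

add 1: running sum 1 < 64
add 7: running sum 8 < 64
add 3: running sum 11 < 64
add 8: running sum 19 < 64
add 11: running sum 30 < 64
add 5: running sum 35 < 64
add 4: running sum 39 < 64
add 12: running sum 51 < 64
add 8: running sum 59 < 64
end 9: [7, 3, 8, 11, 5, 4, 12, 8, 6] sum 64, len 9
end 10: [7, 3, 8, 11, 5, 4, 12, 8, 6, 3] sum 67, len 10
end 11: [3, 8, 11, 5, 4, 12, 8, 6, 3, 4] sum 64, len 10
end 12: [11, 5, 4, 12, 8, 6, 3, 4, 12] sum 65, len 9
end 13: [11, 5, 4, 12, 8, 6, 3, 4, 12, 5] sum 70, len 10
end 14: [5, 4, 12, 8, 6, 3, 4, 12, 5, 6] sum 65, len 10
Shortest qualifying length: 9.

9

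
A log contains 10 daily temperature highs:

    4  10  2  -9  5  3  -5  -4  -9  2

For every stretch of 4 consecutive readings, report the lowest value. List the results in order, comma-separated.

Sliding a size-4 window across the 10 values:
(4, 10, 2, -9) → min -9
(10, 2, -9, 5) → min -9
(2, -9, 5, 3) → min -9
(-9, 5, 3, -5) → min -9
(5, 3, -5, -4) → min -5
(3, -5, -4, -9) → min -9
(-5, -4, -9, 2) → min -9

-9, -9, -9, -9, -5, -9, -9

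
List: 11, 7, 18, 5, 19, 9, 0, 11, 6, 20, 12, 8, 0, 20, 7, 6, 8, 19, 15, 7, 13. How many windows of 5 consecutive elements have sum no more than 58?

13

(11, 7, 18, 5, 19) → sum 60
(7, 18, 5, 19, 9) → sum 58  ≤ 58 ✓
(18, 5, 19, 9, 0) → sum 51  ≤ 58 ✓
(5, 19, 9, 0, 11) → sum 44  ≤ 58 ✓
(19, 9, 0, 11, 6) → sum 45  ≤ 58 ✓
(9, 0, 11, 6, 20) → sum 46  ≤ 58 ✓
(0, 11, 6, 20, 12) → sum 49  ≤ 58 ✓
(11, 6, 20, 12, 8) → sum 57  ≤ 58 ✓
(6, 20, 12, 8, 0) → sum 46  ≤ 58 ✓
(20, 12, 8, 0, 20) → sum 60
(12, 8, 0, 20, 7) → sum 47  ≤ 58 ✓
(8, 0, 20, 7, 6) → sum 41  ≤ 58 ✓
(0, 20, 7, 6, 8) → sum 41  ≤ 58 ✓
(20, 7, 6, 8, 19) → sum 60
(7, 6, 8, 19, 15) → sum 55  ≤ 58 ✓
(6, 8, 19, 15, 7) → sum 55  ≤ 58 ✓
(8, 19, 15, 7, 13) → sum 62
13 windows satisfy the condition.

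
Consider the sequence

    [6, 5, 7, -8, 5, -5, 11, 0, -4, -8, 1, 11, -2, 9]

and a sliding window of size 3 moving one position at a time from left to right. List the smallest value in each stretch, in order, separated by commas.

[6, 5, 7] → min 5
[5, 7, -8] → min -8
[7, -8, 5] → min -8
[-8, 5, -5] → min -8
[5, -5, 11] → min -5
[-5, 11, 0] → min -5
[11, 0, -4] → min -4
[0, -4, -8] → min -8
[-4, -8, 1] → min -8
[-8, 1, 11] → min -8
[1, 11, -2] → min -2
[11, -2, 9] → min -2

5, -8, -8, -8, -5, -5, -4, -8, -8, -8, -2, -2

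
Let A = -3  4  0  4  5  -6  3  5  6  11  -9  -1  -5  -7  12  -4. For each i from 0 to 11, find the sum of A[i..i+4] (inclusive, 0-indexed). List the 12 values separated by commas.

(-3, 4, 0, 4, 5) → sum 10
(4, 0, 4, 5, -6) → sum 7
(0, 4, 5, -6, 3) → sum 6
(4, 5, -6, 3, 5) → sum 11
(5, -6, 3, 5, 6) → sum 13
(-6, 3, 5, 6, 11) → sum 19
(3, 5, 6, 11, -9) → sum 16
(5, 6, 11, -9, -1) → sum 12
(6, 11, -9, -1, -5) → sum 2
(11, -9, -1, -5, -7) → sum -11
(-9, -1, -5, -7, 12) → sum -10
(-1, -5, -7, 12, -4) → sum -5

10, 7, 6, 11, 13, 19, 16, 12, 2, -11, -10, -5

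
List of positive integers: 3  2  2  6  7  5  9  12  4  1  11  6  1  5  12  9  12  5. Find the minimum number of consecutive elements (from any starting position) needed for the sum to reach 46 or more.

add 3: running sum 3 < 46
add 2: running sum 5 < 46
add 2: running sum 7 < 46
add 6: running sum 13 < 46
add 7: running sum 20 < 46
add 5: running sum 25 < 46
add 9: running sum 34 < 46
end 7: [3, 2, 2, 6, 7, 5, 9, 12] sum 46, len 8
end 8: [2, 2, 6, 7, 5, 9, 12, 4] sum 47, len 8
end 9: [2, 6, 7, 5, 9, 12, 4, 1] sum 46, len 8
end 10: [7, 5, 9, 12, 4, 1, 11] sum 49, len 7
end 11: [5, 9, 12, 4, 1, 11, 6] sum 48, len 7
end 12: [5, 9, 12, 4, 1, 11, 6, 1] sum 49, len 8
end 13: [9, 12, 4, 1, 11, 6, 1, 5] sum 49, len 8
end 14: [12, 4, 1, 11, 6, 1, 5, 12] sum 52, len 8
end 15: [4, 1, 11, 6, 1, 5, 12, 9] sum 49, len 8
end 16: [11, 6, 1, 5, 12, 9, 12] sum 56, len 7
end 17: [6, 1, 5, 12, 9, 12, 5] sum 50, len 7
Shortest qualifying length: 7.

7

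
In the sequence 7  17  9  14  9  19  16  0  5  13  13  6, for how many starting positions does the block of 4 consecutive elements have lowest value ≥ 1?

7 17 9 14 → min 7  ≥ 1 ✓
17 9 14 9 → min 9  ≥ 1 ✓
9 14 9 19 → min 9  ≥ 1 ✓
14 9 19 16 → min 9  ≥ 1 ✓
9 19 16 0 → min 0
19 16 0 5 → min 0
16 0 5 13 → min 0
0 5 13 13 → min 0
5 13 13 6 → min 5  ≥ 1 ✓
5 windows satisfy the condition.

5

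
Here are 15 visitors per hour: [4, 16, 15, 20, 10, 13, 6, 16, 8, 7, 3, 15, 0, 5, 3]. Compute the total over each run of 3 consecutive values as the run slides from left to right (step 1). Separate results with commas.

(4, 16, 15) → sum 35
(16, 15, 20) → sum 51
(15, 20, 10) → sum 45
(20, 10, 13) → sum 43
(10, 13, 6) → sum 29
(13, 6, 16) → sum 35
(6, 16, 8) → sum 30
(16, 8, 7) → sum 31
(8, 7, 3) → sum 18
(7, 3, 15) → sum 25
(3, 15, 0) → sum 18
(15, 0, 5) → sum 20
(0, 5, 3) → sum 8

35, 51, 45, 43, 29, 35, 30, 31, 18, 25, 18, 20, 8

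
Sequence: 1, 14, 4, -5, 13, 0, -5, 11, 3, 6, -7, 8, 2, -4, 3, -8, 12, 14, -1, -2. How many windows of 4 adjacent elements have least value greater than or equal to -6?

9

[1, 14, 4, -5] → min -5  ≥ -6 ✓
[14, 4, -5, 13] → min -5  ≥ -6 ✓
[4, -5, 13, 0] → min -5  ≥ -6 ✓
[-5, 13, 0, -5] → min -5  ≥ -6 ✓
[13, 0, -5, 11] → min -5  ≥ -6 ✓
[0, -5, 11, 3] → min -5  ≥ -6 ✓
[-5, 11, 3, 6] → min -5  ≥ -6 ✓
[11, 3, 6, -7] → min -7
[3, 6, -7, 8] → min -7
[6, -7, 8, 2] → min -7
[-7, 8, 2, -4] → min -7
[8, 2, -4, 3] → min -4  ≥ -6 ✓
[2, -4, 3, -8] → min -8
[-4, 3, -8, 12] → min -8
[3, -8, 12, 14] → min -8
[-8, 12, 14, -1] → min -8
[12, 14, -1, -2] → min -2  ≥ -6 ✓
9 windows satisfy the condition.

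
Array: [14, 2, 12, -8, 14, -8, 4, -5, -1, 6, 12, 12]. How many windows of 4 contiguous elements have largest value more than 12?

5

(14, 2, 12, -8) → max 14  > 12 ✓
(2, 12, -8, 14) → max 14  > 12 ✓
(12, -8, 14, -8) → max 14  > 12 ✓
(-8, 14, -8, 4) → max 14  > 12 ✓
(14, -8, 4, -5) → max 14  > 12 ✓
(-8, 4, -5, -1) → max 4
(4, -5, -1, 6) → max 6
(-5, -1, 6, 12) → max 12
(-1, 6, 12, 12) → max 12
5 windows satisfy the condition.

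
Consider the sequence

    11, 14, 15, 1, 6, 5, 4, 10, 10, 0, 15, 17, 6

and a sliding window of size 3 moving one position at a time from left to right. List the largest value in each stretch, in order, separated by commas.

[11, 14, 15] → max 15
[14, 15, 1] → max 15
[15, 1, 6] → max 15
[1, 6, 5] → max 6
[6, 5, 4] → max 6
[5, 4, 10] → max 10
[4, 10, 10] → max 10
[10, 10, 0] → max 10
[10, 0, 15] → max 15
[0, 15, 17] → max 17
[15, 17, 6] → max 17

15, 15, 15, 6, 6, 10, 10, 10, 15, 17, 17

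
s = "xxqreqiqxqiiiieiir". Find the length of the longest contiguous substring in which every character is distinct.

4

[x] len 1
[x] len 1
[x, q] len 2
[x, q, r] len 3
[x, q, r, e] len 4
[r, e, q] len 3
[r, e, q, i] len 4
[i, q] len 2
[i, q, x] len 3
[x, q] len 2
[x, q, i] len 3
[i] len 1
[i] len 1
[i] len 1
[i, e] len 2
[e, i] len 2
[i] len 1
[i, r] len 2
Longest all-distinct length: 4.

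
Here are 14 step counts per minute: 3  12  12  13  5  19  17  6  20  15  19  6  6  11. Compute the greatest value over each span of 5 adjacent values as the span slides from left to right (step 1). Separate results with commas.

13, 19, 19, 19, 20, 20, 20, 20, 20, 19

Sliding a size-5 window across the 14 values:
[3, 12, 12, 13, 5] → max 13
[12, 12, 13, 5, 19] → max 19
[12, 13, 5, 19, 17] → max 19
[13, 5, 19, 17, 6] → max 19
[5, 19, 17, 6, 20] → max 20
[19, 17, 6, 20, 15] → max 20
[17, 6, 20, 15, 19] → max 20
[6, 20, 15, 19, 6] → max 20
[20, 15, 19, 6, 6] → max 20
[15, 19, 6, 6, 11] → max 19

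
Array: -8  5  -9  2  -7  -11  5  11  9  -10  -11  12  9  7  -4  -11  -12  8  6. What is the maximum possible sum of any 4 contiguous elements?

-8 5 -9 2 → sum -10
5 -9 2 -7 → sum -9
-9 2 -7 -11 → sum -25
2 -7 -11 5 → sum -11
-7 -11 5 11 → sum -2
-11 5 11 9 → sum 14
5 11 9 -10 → sum 15
11 9 -10 -11 → sum -1
9 -10 -11 12 → sum 0
-10 -11 12 9 → sum 0
-11 12 9 7 → sum 17
12 9 7 -4 → sum 24
9 7 -4 -11 → sum 1
7 -4 -11 -12 → sum -20
-4 -11 -12 8 → sum -19
-11 -12 8 6 → sum -9
Maximum of these is 24.

24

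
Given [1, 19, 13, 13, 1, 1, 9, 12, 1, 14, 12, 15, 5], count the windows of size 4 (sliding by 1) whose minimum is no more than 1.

9

(1, 19, 13, 13) → min 1  ≤ 1 ✓
(19, 13, 13, 1) → min 1  ≤ 1 ✓
(13, 13, 1, 1) → min 1  ≤ 1 ✓
(13, 1, 1, 9) → min 1  ≤ 1 ✓
(1, 1, 9, 12) → min 1  ≤ 1 ✓
(1, 9, 12, 1) → min 1  ≤ 1 ✓
(9, 12, 1, 14) → min 1  ≤ 1 ✓
(12, 1, 14, 12) → min 1  ≤ 1 ✓
(1, 14, 12, 15) → min 1  ≤ 1 ✓
(14, 12, 15, 5) → min 5
9 windows satisfy the condition.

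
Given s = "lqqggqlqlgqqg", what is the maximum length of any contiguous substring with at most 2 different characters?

5

[l] 1 distinct, len 1
[l, q] 2 distinct, len 2
[l, q, q] 2 distinct, len 3
[q, q, g] 2 distinct, len 3
[q, q, g, g] 2 distinct, len 4
[q, q, g, g, q] 2 distinct, len 5
[q, l] 2 distinct, len 2
[q, l, q] 2 distinct, len 3
[q, l, q, l] 2 distinct, len 4
[l, g] 2 distinct, len 2
[g, q] 2 distinct, len 2
[g, q, q] 2 distinct, len 3
[g, q, q, g] 2 distinct, len 4
Longest length with ≤2 distinct: 5.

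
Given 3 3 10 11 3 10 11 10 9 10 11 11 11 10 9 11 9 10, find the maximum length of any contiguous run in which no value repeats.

add 3: [3] len 1
add 3 (repeat 3, move left end past it): [3] len 1
add 10: [3, 10] len 2
add 11: [3, 10, 11] len 3
add 3 (repeat 3, move left end past it): [10, 11, 3] len 3
add 10 (repeat 10, move left end past it): [11, 3, 10] len 3
add 11 (repeat 11, move left end past it): [3, 10, 11] len 3
add 10 (repeat 10, move left end past it): [11, 10] len 2
add 9: [11, 10, 9] len 3
add 10 (repeat 10, move left end past it): [9, 10] len 2
add 11: [9, 10, 11] len 3
add 11 (repeat 11, move left end past it): [11] len 1
add 11 (repeat 11, move left end past it): [11] len 1
add 10: [11, 10] len 2
add 9: [11, 10, 9] len 3
add 11 (repeat 11, move left end past it): [10, 9, 11] len 3
add 9 (repeat 9, move left end past it): [11, 9] len 2
add 10: [11, 9, 10] len 3
Longest all-distinct length: 3.

3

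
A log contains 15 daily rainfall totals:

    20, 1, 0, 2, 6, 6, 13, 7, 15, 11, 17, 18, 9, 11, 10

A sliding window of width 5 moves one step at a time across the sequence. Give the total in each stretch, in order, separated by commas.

29, 15, 27, 34, 47, 52, 63, 68, 70, 66, 65

Sliding a size-5 window across the 15 values:
20 1 0 2 6 → sum 29
1 0 2 6 6 → sum 15
0 2 6 6 13 → sum 27
2 6 6 13 7 → sum 34
6 6 13 7 15 → sum 47
6 13 7 15 11 → sum 52
13 7 15 11 17 → sum 63
7 15 11 17 18 → sum 68
15 11 17 18 9 → sum 70
11 17 18 9 11 → sum 66
17 18 9 11 10 → sum 65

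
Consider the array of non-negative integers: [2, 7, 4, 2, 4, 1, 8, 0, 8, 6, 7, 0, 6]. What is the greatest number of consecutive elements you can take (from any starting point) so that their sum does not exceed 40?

10

add 2: [2] sum 2, len 1
add 7: [2, 7] sum 9, len 2
add 4: [2, 7, 4] sum 13, len 3
add 2: [2, 7, 4, 2] sum 15, len 4
add 4: [2, 7, 4, 2, 4] sum 19, len 5
add 1: [2, 7, 4, 2, 4, 1] sum 20, len 6
add 8: [2, 7, 4, 2, 4, 1, 8] sum 28, len 7
add 0: [2, 7, 4, 2, 4, 1, 8, 0] sum 28, len 8
add 8: [2, 7, 4, 2, 4, 1, 8, 0, 8] sum 36, len 9
add 6: [7, 4, 2, 4, 1, 8, 0, 8, 6] sum 40, len 9
add 7: [4, 2, 4, 1, 8, 0, 8, 6, 7] sum 40, len 9
add 0: [4, 2, 4, 1, 8, 0, 8, 6, 7, 0] sum 40, len 10
add 6: [4, 1, 8, 0, 8, 6, 7, 0, 6] sum 40, len 9
Longest length seen: 10.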